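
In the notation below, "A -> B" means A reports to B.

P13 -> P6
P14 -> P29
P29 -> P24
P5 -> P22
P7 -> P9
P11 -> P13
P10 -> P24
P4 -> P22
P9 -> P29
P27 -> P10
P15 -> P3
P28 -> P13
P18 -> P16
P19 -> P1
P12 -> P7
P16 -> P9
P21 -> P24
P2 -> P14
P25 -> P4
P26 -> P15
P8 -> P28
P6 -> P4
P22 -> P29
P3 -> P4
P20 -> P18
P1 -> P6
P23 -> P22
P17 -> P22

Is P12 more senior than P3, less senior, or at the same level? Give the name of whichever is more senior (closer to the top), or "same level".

same level

Both P12 and P3 are 4 levels below P24.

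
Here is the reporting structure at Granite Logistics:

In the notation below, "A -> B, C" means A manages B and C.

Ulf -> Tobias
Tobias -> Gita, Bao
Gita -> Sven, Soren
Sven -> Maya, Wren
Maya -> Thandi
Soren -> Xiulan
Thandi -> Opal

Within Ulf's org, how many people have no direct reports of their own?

The people in Ulf's organization with no one reporting to them are Bao, Xiulan, Wren, Opal. That is 4.

4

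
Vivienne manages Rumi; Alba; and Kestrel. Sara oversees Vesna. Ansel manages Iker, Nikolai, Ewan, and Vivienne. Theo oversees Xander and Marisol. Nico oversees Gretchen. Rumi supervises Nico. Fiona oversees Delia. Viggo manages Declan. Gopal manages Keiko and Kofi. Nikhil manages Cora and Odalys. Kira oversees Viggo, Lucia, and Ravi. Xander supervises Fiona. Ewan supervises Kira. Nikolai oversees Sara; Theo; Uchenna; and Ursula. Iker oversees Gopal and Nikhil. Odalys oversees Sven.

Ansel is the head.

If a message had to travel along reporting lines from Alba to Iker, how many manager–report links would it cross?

Alba is 2 levels below Ansel, and Iker is 1 level below Ansel (their lowest common manager). The shortest path runs up from Alba to Ansel and back down to Iker: 2 + 1 = 3 links.

3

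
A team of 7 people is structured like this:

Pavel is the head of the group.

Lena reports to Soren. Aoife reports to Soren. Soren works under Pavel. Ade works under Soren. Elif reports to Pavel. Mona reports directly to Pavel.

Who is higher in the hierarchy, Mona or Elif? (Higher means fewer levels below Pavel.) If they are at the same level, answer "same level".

Both Mona and Elif are 1 level below Pavel.

same level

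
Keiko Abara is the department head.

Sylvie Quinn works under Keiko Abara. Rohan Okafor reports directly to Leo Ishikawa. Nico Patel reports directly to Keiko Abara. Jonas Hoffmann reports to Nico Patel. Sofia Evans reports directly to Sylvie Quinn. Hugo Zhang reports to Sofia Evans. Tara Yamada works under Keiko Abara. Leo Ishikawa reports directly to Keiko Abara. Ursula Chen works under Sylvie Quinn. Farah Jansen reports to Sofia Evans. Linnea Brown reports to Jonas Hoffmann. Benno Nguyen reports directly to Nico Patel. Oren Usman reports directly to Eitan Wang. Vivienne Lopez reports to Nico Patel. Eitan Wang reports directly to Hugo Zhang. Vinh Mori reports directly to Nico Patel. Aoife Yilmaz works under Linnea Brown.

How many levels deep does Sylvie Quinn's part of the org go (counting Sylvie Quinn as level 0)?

4

The longest chain under Sylvie Quinn runs Sylvie Quinn → Sofia Evans → Hugo Zhang → Eitan Wang → Oren Usman, which is 4 levels below Sylvie Quinn.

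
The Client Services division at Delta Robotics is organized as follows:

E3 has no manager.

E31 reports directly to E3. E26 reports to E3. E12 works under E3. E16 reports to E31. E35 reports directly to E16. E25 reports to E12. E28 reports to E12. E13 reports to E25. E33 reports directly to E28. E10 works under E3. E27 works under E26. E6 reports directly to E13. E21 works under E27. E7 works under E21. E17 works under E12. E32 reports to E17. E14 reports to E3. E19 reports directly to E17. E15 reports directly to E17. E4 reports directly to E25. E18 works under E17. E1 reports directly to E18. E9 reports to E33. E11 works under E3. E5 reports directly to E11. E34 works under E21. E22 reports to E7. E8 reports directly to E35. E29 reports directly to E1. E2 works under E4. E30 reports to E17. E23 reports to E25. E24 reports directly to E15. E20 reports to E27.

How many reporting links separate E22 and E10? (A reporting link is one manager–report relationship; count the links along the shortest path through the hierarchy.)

E22 is 5 levels below E3, and E10 is 1 level below E3 (their lowest common manager). The shortest path runs up from E22 to E3 and back down to E10: 5 + 1 = 6 links.

6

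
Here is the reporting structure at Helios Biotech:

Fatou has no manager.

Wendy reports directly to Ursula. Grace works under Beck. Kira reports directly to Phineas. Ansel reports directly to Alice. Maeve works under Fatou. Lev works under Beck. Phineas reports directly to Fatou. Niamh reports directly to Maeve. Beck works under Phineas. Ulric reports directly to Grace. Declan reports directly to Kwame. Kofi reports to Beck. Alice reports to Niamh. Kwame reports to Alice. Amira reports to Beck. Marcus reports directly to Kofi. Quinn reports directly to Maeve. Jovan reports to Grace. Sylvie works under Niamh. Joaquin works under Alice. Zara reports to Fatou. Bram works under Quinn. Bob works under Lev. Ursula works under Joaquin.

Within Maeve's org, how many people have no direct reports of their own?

The people in Maeve's organization with no one reporting to them are Bram, Sylvie, Ansel, Declan, Wendy. That is 5.

5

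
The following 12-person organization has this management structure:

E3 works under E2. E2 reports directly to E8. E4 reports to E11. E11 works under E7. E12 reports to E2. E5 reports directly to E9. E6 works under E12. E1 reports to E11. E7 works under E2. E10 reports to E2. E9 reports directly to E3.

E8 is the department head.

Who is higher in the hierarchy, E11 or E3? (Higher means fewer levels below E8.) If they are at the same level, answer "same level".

E3

E11 is 3 levels below E8; E3 is 2. E3 is higher.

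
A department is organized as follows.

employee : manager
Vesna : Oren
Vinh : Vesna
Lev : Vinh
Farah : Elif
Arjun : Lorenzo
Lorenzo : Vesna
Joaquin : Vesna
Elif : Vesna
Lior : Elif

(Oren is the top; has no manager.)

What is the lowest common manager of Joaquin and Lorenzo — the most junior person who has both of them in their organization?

Vesna

Joaquin's chain of managers is Vesna, Oren. Lorenzo's chain of managers is Vesna, Oren. The first manager that appears in both chains is Vesna.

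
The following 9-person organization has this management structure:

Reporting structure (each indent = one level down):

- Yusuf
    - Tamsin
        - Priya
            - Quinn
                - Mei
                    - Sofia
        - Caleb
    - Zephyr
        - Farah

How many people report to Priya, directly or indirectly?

Priya directly manages Quinn. Under Quinn: Mei, Sofia (2). That's 3 in total.

3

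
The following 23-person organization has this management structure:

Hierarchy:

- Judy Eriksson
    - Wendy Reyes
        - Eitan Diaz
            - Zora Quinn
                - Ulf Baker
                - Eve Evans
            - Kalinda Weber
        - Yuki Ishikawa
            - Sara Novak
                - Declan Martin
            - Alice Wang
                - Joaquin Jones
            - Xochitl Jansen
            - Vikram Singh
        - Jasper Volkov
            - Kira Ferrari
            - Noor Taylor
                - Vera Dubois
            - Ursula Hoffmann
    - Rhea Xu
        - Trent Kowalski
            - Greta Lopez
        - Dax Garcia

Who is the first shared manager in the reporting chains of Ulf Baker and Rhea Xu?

Judy Eriksson

Ulf Baker's chain of managers is Zora Quinn, Eitan Diaz, Wendy Reyes, Judy Eriksson. Rhea Xu's chain of managers is Judy Eriksson. The first manager that appears in both chains is Judy Eriksson.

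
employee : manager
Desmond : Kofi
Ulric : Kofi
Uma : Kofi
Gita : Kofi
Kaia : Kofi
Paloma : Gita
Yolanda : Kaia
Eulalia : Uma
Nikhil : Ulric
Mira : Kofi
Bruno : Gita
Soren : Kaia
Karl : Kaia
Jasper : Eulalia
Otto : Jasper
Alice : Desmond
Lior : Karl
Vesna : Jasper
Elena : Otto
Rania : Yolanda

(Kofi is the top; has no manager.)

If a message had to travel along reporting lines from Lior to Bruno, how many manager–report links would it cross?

5

Lior is 3 levels below Kofi, and Bruno is 2 levels below Kofi (their lowest common manager). The shortest path runs up from Lior to Kofi and back down to Bruno: 3 + 2 = 5 links.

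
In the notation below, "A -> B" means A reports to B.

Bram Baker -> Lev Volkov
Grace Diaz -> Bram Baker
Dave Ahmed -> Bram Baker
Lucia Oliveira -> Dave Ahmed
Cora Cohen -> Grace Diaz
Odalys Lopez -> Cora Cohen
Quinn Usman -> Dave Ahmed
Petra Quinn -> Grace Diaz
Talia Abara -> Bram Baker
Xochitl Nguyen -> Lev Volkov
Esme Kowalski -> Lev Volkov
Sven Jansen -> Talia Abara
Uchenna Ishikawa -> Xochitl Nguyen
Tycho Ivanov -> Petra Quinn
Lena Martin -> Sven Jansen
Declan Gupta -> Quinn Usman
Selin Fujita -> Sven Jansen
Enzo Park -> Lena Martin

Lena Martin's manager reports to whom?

Talia Abara

Lena Martin reports to Sven Jansen, and Sven Jansen reports to Talia Abara. So Lena Martin's skip-level manager is Talia Abara.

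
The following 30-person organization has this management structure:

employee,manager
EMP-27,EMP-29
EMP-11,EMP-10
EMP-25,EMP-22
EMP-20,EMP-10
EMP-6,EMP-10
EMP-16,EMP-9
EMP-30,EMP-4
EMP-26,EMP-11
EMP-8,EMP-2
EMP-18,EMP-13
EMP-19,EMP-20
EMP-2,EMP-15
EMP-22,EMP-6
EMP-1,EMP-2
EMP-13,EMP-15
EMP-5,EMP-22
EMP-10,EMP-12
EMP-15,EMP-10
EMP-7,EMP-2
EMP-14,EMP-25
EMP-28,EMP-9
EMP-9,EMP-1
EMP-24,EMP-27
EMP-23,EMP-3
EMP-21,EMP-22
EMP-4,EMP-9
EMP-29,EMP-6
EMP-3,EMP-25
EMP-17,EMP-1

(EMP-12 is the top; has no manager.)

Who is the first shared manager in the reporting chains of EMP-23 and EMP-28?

EMP-23's chain of managers is EMP-3, EMP-25, EMP-22, EMP-6, EMP-10, EMP-12. EMP-28's chain of managers is EMP-9, EMP-1, EMP-2, EMP-15, EMP-10, EMP-12. The first manager that appears in both chains is EMP-10.

EMP-10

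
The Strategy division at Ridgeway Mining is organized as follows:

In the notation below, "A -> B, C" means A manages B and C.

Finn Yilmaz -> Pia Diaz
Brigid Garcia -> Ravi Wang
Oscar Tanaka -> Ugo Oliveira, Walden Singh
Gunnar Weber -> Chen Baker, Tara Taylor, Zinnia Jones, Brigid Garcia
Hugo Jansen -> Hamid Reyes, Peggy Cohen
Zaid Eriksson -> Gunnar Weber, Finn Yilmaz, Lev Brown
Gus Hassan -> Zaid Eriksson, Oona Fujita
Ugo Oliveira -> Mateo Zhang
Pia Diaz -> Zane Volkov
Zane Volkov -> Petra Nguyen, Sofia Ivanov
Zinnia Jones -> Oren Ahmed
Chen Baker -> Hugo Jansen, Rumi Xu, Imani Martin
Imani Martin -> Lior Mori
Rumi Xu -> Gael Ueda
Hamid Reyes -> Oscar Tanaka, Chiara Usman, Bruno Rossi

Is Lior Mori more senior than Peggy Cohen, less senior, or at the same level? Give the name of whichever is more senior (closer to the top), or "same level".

same level

Both Lior Mori and Peggy Cohen are 5 levels below Gus Hassan.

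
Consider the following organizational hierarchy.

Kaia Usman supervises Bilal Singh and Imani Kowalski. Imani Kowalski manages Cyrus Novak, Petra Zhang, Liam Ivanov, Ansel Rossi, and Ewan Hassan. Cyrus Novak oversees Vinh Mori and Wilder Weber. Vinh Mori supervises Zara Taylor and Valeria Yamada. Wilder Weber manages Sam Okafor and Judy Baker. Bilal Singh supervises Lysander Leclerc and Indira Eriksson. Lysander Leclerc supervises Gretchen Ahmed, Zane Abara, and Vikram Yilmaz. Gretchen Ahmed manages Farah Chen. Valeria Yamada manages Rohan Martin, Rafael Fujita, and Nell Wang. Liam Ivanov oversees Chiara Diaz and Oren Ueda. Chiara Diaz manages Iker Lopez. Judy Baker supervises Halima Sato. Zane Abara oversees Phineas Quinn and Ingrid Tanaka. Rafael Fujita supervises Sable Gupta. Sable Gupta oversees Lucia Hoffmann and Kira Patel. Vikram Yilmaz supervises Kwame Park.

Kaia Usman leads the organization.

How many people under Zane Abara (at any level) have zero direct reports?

The people in Zane Abara's organization with no one reporting to them are Ingrid Tanaka, Phineas Quinn. That is 2.

2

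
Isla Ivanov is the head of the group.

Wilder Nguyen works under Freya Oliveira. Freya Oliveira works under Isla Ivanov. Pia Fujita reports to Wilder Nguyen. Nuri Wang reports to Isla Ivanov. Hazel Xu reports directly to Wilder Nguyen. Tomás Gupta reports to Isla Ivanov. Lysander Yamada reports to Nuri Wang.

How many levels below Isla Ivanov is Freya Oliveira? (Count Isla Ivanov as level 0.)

Chain from Freya Oliveira up to Isla Ivanov: Freya Oliveira → Isla Ivanov. That is 1 step up, so Freya Oliveira is 1 level below Isla Ivanov.

1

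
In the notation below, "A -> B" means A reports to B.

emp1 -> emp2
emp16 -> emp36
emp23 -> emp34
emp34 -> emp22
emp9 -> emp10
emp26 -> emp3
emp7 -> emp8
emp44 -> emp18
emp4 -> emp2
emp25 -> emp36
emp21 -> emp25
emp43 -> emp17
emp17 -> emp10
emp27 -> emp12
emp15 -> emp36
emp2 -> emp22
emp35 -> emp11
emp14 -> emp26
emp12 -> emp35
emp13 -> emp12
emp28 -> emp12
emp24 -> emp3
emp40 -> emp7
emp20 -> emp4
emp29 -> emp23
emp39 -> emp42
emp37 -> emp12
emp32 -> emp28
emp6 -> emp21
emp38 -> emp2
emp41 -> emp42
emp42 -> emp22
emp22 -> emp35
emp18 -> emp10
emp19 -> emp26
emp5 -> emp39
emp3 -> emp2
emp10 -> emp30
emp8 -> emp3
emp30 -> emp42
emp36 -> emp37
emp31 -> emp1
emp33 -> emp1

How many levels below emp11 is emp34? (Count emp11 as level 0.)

3

Chain from emp34 up to emp11: emp34 → emp22 → emp35 → emp11. That is 3 steps up, so emp34 is 3 levels below emp11.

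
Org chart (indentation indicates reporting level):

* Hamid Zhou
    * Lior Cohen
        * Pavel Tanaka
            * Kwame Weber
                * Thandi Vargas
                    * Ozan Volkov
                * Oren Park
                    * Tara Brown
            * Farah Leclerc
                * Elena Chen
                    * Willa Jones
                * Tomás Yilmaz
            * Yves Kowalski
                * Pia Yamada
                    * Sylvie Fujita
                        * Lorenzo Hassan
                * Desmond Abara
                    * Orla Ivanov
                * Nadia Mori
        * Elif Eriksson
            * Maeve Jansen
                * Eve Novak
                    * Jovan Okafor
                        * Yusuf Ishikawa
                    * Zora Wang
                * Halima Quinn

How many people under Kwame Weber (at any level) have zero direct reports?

The people in Kwame Weber's organization with no one reporting to them are Tara Brown, Ozan Volkov. That is 2.

2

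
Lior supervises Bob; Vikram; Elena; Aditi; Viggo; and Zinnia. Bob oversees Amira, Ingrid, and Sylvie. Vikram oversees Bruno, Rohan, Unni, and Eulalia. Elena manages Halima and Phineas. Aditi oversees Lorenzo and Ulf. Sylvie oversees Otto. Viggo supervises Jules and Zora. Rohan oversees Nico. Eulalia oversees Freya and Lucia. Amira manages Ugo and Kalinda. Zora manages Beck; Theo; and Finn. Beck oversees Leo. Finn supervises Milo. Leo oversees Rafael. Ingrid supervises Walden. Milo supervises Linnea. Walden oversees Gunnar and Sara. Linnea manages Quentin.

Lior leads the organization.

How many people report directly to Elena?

Elena directly manages Halima, Phineas. That is 2 direct reports.

2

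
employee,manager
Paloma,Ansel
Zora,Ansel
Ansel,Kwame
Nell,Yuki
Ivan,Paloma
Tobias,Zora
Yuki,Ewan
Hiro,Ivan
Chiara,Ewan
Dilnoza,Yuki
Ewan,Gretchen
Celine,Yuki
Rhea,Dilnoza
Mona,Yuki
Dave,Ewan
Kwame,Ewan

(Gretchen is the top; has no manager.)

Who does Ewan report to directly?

Gretchen

Ewan reports directly to Gretchen.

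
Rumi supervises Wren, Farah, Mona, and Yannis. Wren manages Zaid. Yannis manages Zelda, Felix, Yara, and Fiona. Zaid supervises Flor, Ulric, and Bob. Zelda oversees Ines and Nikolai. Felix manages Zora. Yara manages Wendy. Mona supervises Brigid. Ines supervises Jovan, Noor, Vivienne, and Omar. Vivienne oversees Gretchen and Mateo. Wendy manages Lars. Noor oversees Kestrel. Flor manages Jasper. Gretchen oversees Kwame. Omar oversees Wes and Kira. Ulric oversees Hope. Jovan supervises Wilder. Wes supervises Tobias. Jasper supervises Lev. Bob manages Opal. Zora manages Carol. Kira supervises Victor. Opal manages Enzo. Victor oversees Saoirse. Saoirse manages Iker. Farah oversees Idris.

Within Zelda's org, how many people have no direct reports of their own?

The people in Zelda's organization with no one reporting to them are Nikolai, Wilder, Iker, Tobias, Kestrel, Mateo, Kwame. That is 7.

7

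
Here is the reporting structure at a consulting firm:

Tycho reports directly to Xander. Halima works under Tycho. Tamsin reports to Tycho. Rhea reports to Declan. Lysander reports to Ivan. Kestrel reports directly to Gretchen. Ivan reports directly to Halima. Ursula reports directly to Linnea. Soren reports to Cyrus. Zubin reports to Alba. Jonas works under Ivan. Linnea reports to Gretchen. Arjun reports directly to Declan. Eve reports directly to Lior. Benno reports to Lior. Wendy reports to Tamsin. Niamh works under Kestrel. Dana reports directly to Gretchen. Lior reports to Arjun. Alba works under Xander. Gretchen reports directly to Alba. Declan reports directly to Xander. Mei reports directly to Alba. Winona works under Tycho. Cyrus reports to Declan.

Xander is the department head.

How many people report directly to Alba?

Alba directly manages Gretchen, Zubin, Mei. That is 3 direct reports.

3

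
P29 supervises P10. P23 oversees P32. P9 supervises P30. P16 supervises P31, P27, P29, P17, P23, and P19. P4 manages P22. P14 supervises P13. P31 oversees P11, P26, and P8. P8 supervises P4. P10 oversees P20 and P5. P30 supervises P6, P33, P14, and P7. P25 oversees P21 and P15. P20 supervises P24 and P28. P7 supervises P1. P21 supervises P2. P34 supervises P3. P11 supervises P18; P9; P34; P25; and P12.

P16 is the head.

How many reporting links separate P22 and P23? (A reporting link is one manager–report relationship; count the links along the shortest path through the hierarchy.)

P22 is 4 levels below P16, and P23 is 1 level below P16 (their lowest common manager). The shortest path runs up from P22 to P16 and back down to P23: 4 + 1 = 5 links.

5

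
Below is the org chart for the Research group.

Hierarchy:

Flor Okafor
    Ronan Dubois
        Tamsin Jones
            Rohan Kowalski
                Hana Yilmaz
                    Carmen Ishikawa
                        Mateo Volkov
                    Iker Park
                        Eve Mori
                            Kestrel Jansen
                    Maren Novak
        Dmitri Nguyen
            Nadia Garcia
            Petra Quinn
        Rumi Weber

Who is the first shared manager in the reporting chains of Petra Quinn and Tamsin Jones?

Ronan Dubois

Petra Quinn's chain of managers is Dmitri Nguyen, Ronan Dubois, Flor Okafor. Tamsin Jones's chain of managers is Ronan Dubois, Flor Okafor. The first manager that appears in both chains is Ronan Dubois.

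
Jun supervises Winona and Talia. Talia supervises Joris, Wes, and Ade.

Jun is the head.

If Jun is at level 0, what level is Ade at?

2

Chain from Ade up to Jun: Ade → Talia → Jun. That is 2 steps up, so Ade is 2 levels below Jun.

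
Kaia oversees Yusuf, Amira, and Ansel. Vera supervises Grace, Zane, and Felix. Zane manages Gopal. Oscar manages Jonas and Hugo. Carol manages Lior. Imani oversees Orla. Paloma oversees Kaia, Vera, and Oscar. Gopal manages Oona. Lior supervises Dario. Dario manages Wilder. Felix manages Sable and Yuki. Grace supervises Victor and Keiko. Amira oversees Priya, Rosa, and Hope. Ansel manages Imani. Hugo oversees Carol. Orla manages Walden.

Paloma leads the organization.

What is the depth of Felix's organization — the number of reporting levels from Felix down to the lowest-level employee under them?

The longest chain under Felix runs Felix → Yuki, which is 1 level below Felix.

1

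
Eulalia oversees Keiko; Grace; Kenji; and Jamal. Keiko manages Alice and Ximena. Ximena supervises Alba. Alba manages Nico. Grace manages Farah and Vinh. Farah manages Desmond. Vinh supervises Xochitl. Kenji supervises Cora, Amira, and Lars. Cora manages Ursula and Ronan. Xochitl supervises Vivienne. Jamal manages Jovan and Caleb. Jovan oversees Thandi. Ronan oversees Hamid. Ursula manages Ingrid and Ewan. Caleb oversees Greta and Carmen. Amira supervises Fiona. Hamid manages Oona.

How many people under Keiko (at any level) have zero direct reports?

The people in Keiko's organization with no one reporting to them are Alice, Nico. That is 2.

2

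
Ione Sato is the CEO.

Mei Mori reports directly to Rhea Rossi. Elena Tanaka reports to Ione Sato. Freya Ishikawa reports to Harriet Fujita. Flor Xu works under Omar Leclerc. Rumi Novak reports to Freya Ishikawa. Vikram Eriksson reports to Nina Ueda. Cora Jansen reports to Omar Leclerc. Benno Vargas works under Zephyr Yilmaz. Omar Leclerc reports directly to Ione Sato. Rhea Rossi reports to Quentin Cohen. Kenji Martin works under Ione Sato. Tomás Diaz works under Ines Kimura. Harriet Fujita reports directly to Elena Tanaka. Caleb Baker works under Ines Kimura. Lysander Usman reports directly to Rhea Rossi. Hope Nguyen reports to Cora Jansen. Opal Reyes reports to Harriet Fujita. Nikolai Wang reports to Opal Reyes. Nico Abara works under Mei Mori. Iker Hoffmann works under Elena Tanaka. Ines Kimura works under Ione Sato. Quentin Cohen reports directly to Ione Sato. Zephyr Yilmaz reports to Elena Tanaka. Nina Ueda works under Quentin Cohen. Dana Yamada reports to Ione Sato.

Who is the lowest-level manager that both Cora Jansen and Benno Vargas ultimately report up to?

Ione Sato

Cora Jansen's chain of managers is Omar Leclerc, Ione Sato. Benno Vargas's chain of managers is Zephyr Yilmaz, Elena Tanaka, Ione Sato. The first manager that appears in both chains is Ione Sato.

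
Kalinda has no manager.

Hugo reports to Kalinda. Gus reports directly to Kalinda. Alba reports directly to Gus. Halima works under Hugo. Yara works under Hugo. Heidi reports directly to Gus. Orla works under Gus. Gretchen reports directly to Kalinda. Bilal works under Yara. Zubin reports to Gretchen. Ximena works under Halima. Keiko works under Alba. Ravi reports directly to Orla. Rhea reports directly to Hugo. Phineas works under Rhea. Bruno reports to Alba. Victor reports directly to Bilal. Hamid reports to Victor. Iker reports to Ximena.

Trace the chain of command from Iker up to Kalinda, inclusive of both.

Iker -> Ximena -> Halima -> Hugo -> Kalinda

Iker reports to Ximena. Ximena reports to Halima. Halima reports to Hugo. Hugo reports to Kalinda. Kalinda is at the top.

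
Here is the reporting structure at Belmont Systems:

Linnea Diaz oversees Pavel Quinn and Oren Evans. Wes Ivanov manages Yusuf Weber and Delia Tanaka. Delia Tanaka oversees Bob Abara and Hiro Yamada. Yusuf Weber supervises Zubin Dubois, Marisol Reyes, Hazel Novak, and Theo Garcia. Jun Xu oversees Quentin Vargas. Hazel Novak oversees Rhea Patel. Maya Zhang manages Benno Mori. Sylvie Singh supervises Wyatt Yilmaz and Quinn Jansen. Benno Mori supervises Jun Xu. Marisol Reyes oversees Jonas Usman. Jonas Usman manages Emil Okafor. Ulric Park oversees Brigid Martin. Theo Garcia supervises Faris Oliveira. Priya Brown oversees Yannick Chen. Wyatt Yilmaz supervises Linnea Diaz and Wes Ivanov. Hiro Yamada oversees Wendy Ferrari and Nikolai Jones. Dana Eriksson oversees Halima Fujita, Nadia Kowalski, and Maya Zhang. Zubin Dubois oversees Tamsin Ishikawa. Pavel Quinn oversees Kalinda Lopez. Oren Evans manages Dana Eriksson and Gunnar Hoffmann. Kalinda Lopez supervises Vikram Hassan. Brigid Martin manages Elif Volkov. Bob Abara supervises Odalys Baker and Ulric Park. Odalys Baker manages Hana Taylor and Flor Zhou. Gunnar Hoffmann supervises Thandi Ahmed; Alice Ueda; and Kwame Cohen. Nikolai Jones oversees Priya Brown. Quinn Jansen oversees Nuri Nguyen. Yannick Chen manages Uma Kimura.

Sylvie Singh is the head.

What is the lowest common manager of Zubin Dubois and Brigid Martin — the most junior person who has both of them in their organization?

Zubin Dubois's chain of managers is Yusuf Weber, Wes Ivanov, Wyatt Yilmaz, Sylvie Singh. Brigid Martin's chain of managers is Ulric Park, Bob Abara, Delia Tanaka, Wes Ivanov, Wyatt Yilmaz, Sylvie Singh. The first manager that appears in both chains is Wes Ivanov.

Wes Ivanov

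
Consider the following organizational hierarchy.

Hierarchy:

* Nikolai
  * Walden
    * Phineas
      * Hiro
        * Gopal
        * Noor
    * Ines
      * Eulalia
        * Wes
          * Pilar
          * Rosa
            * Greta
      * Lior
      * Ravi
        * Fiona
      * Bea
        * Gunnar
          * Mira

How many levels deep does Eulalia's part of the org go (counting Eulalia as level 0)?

The longest chain under Eulalia runs Eulalia → Wes → Rosa → Greta, which is 3 levels below Eulalia.

3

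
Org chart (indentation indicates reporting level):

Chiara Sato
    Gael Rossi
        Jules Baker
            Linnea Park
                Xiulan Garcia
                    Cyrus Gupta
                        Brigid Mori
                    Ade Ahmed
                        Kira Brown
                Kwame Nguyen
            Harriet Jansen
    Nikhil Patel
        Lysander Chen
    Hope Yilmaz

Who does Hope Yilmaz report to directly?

Chiara Sato

Hope Yilmaz reports directly to Chiara Sato.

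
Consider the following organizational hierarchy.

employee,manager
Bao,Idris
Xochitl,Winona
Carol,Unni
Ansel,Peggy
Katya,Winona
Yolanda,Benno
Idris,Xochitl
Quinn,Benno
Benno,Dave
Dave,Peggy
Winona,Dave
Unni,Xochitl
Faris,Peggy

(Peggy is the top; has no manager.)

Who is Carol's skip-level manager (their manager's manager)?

Carol reports to Unni, and Unni reports to Xochitl. So Carol's skip-level manager is Xochitl.

Xochitl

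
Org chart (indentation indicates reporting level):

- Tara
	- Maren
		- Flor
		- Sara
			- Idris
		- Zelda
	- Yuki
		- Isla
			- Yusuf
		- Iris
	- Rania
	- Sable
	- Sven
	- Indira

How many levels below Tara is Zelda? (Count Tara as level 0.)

2

Chain from Zelda up to Tara: Zelda → Maren → Tara. That is 2 steps up, so Zelda is 2 levels below Tara.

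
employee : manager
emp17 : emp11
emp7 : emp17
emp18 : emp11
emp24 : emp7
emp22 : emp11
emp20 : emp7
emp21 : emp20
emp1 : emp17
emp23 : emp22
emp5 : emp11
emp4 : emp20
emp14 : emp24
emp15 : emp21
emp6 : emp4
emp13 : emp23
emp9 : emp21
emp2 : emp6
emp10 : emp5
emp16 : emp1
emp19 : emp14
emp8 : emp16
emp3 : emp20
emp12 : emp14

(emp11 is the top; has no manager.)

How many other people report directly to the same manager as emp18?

3

emp18 reports to emp11. emp11's other direct reports are emp17, emp22, emp5 — 3 peers.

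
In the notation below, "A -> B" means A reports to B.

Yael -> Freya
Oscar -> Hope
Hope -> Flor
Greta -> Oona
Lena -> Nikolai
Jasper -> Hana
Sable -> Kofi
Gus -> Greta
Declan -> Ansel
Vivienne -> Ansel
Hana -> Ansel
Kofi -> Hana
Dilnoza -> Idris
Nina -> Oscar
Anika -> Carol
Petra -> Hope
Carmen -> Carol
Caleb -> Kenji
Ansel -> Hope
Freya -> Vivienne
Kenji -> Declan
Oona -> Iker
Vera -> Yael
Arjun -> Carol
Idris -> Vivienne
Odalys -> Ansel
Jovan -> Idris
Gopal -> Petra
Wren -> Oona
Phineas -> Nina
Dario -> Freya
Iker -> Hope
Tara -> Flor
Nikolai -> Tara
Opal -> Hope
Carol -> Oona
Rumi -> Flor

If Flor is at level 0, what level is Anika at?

Chain from Anika up to Flor: Anika → Carol → Oona → Iker → Hope → Flor. That is 5 steps up, so Anika is 5 levels below Flor.

5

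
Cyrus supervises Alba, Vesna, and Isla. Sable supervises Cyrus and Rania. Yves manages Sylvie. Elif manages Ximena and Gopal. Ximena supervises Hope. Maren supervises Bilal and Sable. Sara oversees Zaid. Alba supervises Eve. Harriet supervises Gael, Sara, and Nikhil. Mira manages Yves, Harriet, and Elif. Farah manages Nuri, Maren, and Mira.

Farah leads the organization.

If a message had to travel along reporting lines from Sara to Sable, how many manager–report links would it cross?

Sara is 3 levels below Farah, and Sable is 2 levels below Farah (their lowest common manager). The shortest path runs up from Sara to Farah and back down to Sable: 3 + 2 = 5 links.

5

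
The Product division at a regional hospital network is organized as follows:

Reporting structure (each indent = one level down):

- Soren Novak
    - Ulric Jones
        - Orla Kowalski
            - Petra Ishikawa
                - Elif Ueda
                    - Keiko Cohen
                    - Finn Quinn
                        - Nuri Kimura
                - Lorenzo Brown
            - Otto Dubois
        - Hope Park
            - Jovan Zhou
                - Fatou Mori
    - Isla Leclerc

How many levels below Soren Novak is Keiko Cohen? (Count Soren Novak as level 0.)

Chain from Keiko Cohen up to Soren Novak: Keiko Cohen → Elif Ueda → Petra Ishikawa → Orla Kowalski → Ulric Jones → Soren Novak. That is 5 steps up, so Keiko Cohen is 5 levels below Soren Novak.

5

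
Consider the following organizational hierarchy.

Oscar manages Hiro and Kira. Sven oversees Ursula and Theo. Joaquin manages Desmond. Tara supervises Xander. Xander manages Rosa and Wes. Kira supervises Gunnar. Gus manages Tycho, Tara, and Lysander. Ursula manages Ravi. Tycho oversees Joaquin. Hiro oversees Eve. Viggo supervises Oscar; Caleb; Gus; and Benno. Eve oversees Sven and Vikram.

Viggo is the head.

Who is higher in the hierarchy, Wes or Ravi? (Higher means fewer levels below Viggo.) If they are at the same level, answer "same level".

Wes

Wes is 4 levels below Viggo; Ravi is 6. Wes is higher.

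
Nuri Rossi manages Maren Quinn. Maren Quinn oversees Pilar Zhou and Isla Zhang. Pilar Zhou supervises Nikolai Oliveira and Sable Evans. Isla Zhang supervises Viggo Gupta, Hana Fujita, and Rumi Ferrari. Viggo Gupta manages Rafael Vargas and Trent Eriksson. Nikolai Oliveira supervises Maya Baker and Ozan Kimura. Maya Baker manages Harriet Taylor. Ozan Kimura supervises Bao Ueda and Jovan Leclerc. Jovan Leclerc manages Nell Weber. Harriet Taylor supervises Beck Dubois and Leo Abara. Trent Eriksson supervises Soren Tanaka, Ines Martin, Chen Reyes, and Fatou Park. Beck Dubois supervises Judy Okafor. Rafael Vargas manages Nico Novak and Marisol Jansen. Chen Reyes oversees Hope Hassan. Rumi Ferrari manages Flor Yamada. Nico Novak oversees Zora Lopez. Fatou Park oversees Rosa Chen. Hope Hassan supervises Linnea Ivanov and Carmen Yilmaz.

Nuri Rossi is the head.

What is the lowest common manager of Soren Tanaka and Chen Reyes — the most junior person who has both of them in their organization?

Soren Tanaka's chain of managers is Trent Eriksson, Viggo Gupta, Isla Zhang, Maren Quinn, Nuri Rossi. Chen Reyes's chain of managers is Trent Eriksson, Viggo Gupta, Isla Zhang, Maren Quinn, Nuri Rossi. The first manager that appears in both chains is Trent Eriksson.

Trent Eriksson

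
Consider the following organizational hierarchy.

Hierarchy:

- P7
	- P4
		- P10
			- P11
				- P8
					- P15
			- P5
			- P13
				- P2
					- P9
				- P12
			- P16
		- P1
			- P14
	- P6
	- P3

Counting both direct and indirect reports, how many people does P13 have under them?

P13 directly manages P2, P12. Under P2: P9 (1). P12 has no reports. So P13's organization is 2 direct reports plus everyone under them: 2 + 1 = 3.

3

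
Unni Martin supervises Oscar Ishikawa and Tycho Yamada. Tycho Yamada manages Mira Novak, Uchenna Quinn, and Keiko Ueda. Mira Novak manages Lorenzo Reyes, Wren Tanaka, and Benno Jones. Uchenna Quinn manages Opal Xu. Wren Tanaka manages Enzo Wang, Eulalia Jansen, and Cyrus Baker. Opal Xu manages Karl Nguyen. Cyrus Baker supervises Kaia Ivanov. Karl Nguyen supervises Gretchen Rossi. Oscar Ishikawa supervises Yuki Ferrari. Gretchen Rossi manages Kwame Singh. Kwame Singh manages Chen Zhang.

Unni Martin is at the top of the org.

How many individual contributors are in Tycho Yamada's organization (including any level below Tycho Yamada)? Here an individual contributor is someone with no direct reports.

The people in Tycho Yamada's organization with no one reporting to them are Keiko Ueda, Chen Zhang, Benno Jones, Lorenzo Reyes, Eulalia Jansen, Enzo Wang, Kaia Ivanov. That is 7.

7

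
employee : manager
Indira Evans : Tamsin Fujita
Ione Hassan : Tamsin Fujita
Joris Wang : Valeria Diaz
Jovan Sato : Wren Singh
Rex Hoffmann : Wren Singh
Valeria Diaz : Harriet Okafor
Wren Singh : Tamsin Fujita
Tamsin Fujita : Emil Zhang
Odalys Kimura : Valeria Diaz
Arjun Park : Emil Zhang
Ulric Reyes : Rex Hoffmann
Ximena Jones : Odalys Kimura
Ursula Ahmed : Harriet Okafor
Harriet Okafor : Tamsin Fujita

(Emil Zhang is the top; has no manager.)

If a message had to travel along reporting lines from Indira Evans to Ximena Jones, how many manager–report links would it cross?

Indira Evans is 1 level below Tamsin Fujita, and Ximena Jones is 4 levels below Tamsin Fujita (their lowest common manager). The shortest path runs up from Indira Evans to Tamsin Fujita and back down to Ximena Jones: 1 + 4 = 5 links.

5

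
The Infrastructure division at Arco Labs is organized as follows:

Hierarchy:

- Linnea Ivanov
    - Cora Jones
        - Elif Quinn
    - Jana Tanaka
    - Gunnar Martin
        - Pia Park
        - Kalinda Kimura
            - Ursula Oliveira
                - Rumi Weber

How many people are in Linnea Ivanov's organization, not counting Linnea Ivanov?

Linnea Ivanov directly manages Cora Jones, Jana Tanaka, Gunnar Martin. Under Cora Jones: Elif Quinn (1). Jana Tanaka has no reports. Under Gunnar Martin: Kalinda Kimura, Ursula Oliveira, Rumi Weber, Pia Park (4). So Linnea Ivanov's organization is 3 direct reports plus everyone under them: 2 + 1 + 5 = 8.

8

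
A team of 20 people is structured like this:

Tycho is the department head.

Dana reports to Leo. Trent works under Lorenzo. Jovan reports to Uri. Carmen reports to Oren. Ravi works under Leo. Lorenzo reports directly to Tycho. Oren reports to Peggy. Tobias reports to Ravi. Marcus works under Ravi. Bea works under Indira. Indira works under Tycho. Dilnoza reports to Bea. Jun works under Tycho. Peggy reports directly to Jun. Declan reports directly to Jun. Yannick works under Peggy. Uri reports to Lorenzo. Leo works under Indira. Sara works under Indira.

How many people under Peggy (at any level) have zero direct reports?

2

The people in Peggy's organization with no one reporting to them are Yannick, Carmen. That is 2.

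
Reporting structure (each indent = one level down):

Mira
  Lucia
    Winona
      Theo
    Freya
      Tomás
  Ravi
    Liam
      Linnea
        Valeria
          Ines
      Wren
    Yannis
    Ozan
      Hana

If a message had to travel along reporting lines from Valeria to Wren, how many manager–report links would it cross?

Valeria is 2 levels below Liam, and Wren is 1 level below Liam (their lowest common manager). The shortest path runs up from Valeria to Liam and back down to Wren: 2 + 1 = 3 links.

3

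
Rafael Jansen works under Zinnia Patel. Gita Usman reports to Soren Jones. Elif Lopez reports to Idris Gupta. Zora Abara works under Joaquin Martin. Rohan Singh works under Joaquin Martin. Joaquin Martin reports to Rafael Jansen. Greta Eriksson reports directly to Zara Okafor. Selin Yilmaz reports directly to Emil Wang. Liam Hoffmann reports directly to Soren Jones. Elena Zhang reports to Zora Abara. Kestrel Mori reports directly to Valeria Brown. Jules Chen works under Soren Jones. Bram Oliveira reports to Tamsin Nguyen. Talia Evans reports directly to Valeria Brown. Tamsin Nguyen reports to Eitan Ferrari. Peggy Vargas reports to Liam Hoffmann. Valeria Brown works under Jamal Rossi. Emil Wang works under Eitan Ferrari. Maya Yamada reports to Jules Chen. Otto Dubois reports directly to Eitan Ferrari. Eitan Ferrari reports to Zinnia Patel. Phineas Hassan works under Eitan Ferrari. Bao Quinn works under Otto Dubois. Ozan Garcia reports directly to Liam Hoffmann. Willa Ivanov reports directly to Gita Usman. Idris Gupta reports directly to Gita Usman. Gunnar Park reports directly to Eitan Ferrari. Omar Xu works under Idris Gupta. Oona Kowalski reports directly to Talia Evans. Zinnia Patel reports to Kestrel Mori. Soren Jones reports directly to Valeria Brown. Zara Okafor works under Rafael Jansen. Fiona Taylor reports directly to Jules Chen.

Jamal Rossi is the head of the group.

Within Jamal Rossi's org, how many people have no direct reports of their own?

The people in Jamal Rossi's organization with no one reporting to them are Peggy Vargas, Ozan Garcia, Willa Ivanov, Elif Lopez, Omar Xu, Fiona Taylor, Maya Yamada, Oona Kowalski, Gunnar Park, Bram Oliveira, Selin Yilmaz, Bao Quinn, Phineas Hassan, Elena Zhang, Rohan Singh, Greta Eriksson. That is 16.

16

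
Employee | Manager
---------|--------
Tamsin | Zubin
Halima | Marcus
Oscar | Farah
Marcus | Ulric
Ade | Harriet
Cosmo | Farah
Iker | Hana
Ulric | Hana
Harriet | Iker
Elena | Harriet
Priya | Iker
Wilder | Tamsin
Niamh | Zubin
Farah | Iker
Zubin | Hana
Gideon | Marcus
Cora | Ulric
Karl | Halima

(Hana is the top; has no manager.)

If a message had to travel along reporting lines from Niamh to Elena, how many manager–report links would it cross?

5

Niamh is 2 levels below Hana, and Elena is 3 levels below Hana (their lowest common manager). The shortest path runs up from Niamh to Hana and back down to Elena: 2 + 3 = 5 links.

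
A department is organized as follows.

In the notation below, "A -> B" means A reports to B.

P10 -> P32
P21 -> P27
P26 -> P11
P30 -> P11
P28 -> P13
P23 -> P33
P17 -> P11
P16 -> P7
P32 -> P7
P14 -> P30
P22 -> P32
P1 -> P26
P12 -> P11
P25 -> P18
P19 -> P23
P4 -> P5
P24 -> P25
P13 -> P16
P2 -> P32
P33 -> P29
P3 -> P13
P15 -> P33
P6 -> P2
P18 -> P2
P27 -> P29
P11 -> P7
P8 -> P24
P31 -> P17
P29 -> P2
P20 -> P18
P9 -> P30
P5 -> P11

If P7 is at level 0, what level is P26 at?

2

Chain from P26 up to P7: P26 → P11 → P7. That is 2 steps up, so P26 is 2 levels below P7.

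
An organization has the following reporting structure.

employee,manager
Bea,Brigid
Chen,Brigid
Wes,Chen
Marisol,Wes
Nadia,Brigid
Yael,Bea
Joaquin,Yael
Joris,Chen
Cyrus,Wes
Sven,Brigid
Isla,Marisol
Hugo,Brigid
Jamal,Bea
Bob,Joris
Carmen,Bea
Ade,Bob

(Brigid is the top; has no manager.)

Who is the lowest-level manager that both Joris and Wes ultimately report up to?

Chen

Joris's chain of managers is Chen, Brigid. Wes's chain of managers is Chen, Brigid. The first manager that appears in both chains is Chen.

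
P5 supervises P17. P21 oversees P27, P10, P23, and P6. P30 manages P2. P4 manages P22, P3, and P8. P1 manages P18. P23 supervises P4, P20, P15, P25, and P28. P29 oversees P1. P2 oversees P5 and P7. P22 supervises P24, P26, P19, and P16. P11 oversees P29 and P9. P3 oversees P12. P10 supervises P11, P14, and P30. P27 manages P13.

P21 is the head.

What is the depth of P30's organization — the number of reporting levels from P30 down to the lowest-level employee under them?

The longest chain under P30 runs P30 → P2 → P5 → P17, which is 3 levels below P30.

3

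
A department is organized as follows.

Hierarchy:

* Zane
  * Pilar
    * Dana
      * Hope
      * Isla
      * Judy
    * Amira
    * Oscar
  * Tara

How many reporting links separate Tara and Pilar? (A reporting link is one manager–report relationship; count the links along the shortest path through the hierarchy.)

2

Tara is 1 level below Zane, and Pilar is 1 level below Zane (their lowest common manager). The shortest path runs up from Tara to Zane and back down to Pilar: 1 + 1 = 2 links.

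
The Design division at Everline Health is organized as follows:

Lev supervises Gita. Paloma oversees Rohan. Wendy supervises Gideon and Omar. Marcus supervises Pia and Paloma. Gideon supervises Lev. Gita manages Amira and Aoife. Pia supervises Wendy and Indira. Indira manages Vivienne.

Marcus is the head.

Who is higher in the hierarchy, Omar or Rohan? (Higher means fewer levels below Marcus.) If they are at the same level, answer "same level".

Rohan

Omar is 3 levels below Marcus; Rohan is 2. Rohan is higher.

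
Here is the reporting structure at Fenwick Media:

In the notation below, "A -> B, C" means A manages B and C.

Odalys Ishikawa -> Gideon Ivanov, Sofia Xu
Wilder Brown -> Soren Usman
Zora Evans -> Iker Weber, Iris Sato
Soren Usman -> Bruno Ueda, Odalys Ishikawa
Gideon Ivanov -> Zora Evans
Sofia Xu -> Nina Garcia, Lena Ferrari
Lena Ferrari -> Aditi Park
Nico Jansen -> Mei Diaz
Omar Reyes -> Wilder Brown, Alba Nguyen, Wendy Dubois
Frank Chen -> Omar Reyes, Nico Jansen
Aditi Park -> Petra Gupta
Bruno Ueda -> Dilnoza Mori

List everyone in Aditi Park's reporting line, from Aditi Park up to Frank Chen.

Aditi Park -> Lena Ferrari -> Sofia Xu -> Odalys Ishikawa -> Soren Usman -> Wilder Brown -> Omar Reyes -> Frank Chen

Aditi Park reports to Lena Ferrari. Lena Ferrari reports to Sofia Xu. Sofia Xu reports to Odalys Ishikawa. Odalys Ishikawa reports to Soren Usman. Soren Usman reports to Wilder Brown. Wilder Brown reports to Omar Reyes. Omar Reyes reports to Frank Chen. Frank Chen is at the top.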